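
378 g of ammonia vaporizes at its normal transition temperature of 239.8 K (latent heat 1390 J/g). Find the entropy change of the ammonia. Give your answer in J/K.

Heat absorbed by the substance: Q = mL = 378 × 1390 = 525420 J.
At constant T, ΔS = Q_rev/T = 525420 / 239.8 = 2190 J/K.

ΔS = 2190 J/K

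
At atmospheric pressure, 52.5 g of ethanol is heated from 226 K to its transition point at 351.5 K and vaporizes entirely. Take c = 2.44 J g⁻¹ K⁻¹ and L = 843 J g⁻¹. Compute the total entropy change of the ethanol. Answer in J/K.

ΔS = 182 J/K

Warming step: ΔS₁ = m c ln(T_tr/T_i) = 52.5 × 2.44 × ln(351.5/226) = 56.58 J/K.
Phase change: ΔS₂ = +mL/T_tr = 52.5 × 843 / 351.5 = 125.9 J/K.
ΔS_total = (56.58) + (125.9) = 182 J/K.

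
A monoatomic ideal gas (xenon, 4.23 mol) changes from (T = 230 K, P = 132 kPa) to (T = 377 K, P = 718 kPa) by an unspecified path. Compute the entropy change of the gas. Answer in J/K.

ΔS = nC_p ln(T₂/T₁) − nR ln(P₂/P₁), with C_p = 5R/2 = 20.79 J mol⁻¹ K⁻¹ for a monoatomic ideal gas.
ΔS = 4.23 × [20.79 × ln(377/230) − 8.314 × ln(718/132)] = -16.1 J/K.

ΔS = -16.1 J/K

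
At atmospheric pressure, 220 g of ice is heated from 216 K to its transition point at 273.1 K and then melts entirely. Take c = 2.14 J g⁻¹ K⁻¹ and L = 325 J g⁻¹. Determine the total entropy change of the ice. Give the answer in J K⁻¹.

Warming step: ΔS₁ = m c ln(T_tr/T_i) = 220 × 2.14 × ln(273.1/216) = 110.4 J/K.
Phase change: ΔS₂ = +mL/T_tr = 220 × 325 / 273.1 = 261.8 J/K.
ΔS_total = (110.4) + (261.8) = 372 J/K.

ΔS = 372 J/K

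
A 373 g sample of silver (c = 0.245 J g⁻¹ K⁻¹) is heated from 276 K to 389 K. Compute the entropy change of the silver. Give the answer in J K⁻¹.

ΔS = ∫dQ_rev/T = m c ln(T₂/T₁) = 373 × 0.245 × ln(389/276) = 31.4 J/K.

ΔS = 31.4 J/K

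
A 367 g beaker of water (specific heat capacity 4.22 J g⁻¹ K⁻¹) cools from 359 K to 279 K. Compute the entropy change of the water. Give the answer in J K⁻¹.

ΔS = -390 J/K

ΔS = ∫dQ_rev/T = m c ln(T₂/T₁) = 367 × 4.22 × ln(279/359) = -390 J/K.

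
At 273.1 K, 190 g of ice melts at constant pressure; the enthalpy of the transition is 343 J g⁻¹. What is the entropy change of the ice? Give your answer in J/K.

ΔS = 239 J/K

Heat absorbed by the substance: Q = mL = 190 × 343 = 65170 J.
At constant T, ΔS = Q_rev/T = 65170 / 273.1 = 239 J/K.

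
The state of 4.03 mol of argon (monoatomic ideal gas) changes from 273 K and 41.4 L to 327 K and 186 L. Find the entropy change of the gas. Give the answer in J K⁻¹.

Entropy is a state function: ΔS = nC_V ln(T₂/T₁) + nR ln(V₂/V₁), with C_V = 3R/2 = 12.47 J mol⁻¹ K⁻¹ for a monoatomic ideal gas.
ΔS = 4.03 × [12.47 × ln(327/273) + 8.314 × ln(186/41.4)] = 59.4 J/K.

ΔS = 59.4 J/K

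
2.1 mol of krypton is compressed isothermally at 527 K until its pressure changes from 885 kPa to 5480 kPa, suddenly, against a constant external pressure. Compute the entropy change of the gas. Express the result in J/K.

ΔS_gas = -31.8 J/K

Entropy is a state function, so ΔS_gas depends only on the end states.
For an isothermal ideal gas ΔS_gas = nR ln(P₁/P₂) = 2.1 × 8.314 × ln(885/5480) = -31.8 J/K.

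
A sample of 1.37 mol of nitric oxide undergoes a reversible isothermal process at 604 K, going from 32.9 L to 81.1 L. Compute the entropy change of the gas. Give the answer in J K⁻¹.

For an isothermal ideal gas ΔS_gas = nR ln(V₂/V₁) = 1.37 × 8.314 × ln(81.1/32.9) = 10.3 J/K.

ΔS_gas = 10.3 J/K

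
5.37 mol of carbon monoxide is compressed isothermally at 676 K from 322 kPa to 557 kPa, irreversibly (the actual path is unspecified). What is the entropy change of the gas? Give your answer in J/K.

ΔS_gas = -24.5 J/K

Entropy is a state function, so ΔS_gas depends only on the end states.
For an isothermal ideal gas ΔS_gas = nR ln(P₁/P₂) = 5.37 × 8.314 × ln(322/557) = -24.5 J/K.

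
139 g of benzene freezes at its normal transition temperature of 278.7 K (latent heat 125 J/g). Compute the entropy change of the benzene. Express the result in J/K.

ΔS = -62.3 J/K

Heat released by the substance: Q = −mL = −139 × 125 = −17375 J.
At constant T, ΔS = Q_rev/T = −17375 / 278.7 = -62.3 J/K.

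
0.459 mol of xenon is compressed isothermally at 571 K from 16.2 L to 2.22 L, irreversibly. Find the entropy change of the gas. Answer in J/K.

Entropy is a state function, so ΔS_gas depends only on the end states.
For an isothermal ideal gas ΔS_gas = nR ln(V₂/V₁) = 0.459 × 8.314 × ln(2.22/16.2) = -7.58 J/K.

ΔS_gas = -7.58 J/K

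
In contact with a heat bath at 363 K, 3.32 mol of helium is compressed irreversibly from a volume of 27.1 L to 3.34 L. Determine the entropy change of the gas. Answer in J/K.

ΔS_gas = -57.8 J/K

Entropy is a state function, so ΔS_gas depends only on the end states.
For an isothermal ideal gas ΔS_gas = nR ln(V₂/V₁) = 3.32 × 8.314 × ln(3.34/27.1) = -57.8 J/K.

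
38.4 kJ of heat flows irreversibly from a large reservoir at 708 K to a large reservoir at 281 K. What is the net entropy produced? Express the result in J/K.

ΔS_hot = −Q/T_H = −38400/708 = -54.237 J/K and ΔS_cold = +Q/T_C = 38400/281 = 136.65 J/K.
ΔS_total = -54.237 + 136.65 = 82.4 J/K, positive as the second law requires.

ΔS_total = 82.4 J/K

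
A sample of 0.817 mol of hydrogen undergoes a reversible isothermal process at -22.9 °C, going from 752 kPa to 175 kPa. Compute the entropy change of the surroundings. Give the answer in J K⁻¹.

ΔS_surr = -9.9 J/K

For an isothermal ideal gas ΔS_gas = nR ln(P₁/P₂) = 0.817 × 8.314 × ln(752/175) = 9.9 J/K.
The process is reversible, so ΔS_surr = −ΔS_gas = -9.9 J/K and ΔS_universe = 0.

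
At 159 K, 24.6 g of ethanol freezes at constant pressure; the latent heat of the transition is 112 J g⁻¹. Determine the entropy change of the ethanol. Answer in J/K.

ΔS = -17.3 J/K

Heat released by the substance: Q = −mL = −24.6 × 112 = −2755.2 J.
At constant T, ΔS = Q_rev/T = −2755.2 / 159 = -17.3 J/K.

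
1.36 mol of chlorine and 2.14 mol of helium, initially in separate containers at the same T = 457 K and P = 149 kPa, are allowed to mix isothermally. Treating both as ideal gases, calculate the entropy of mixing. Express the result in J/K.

ΔS_mix = 19.4 J/K

Mole fractions: x_A = 1.36/3.5 = 0.389, x_B = 0.611.
ΔS_mix = −R(n_A ln x_A + n_B ln x_B) = −8.314 × (1.36 ln 0.389 + 2.14 ln 0.611) = 19.4 J/K.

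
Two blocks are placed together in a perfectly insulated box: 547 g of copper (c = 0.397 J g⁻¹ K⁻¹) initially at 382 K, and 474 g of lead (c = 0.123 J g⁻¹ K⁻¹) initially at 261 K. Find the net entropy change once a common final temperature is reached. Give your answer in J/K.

ΔS_total = 3.09 J/K

Energy balance: T_f = (m₁c₁T₁ + m₂c₂T₂)/(m₁c₁ + m₂c₂) = 356.39 K.
ΔS₁ = m₁c₁ ln(T_f/T₁) = 217.159 × ln(356.39/382) = -15.07 J/K.
ΔS₂ = m₂c₂ ln(T_f/T₂) = 58.302 × ln(356.39/261) = 18.16 J/K.
ΔS_total = -15.07 + 18.16 = 3.09 J/K.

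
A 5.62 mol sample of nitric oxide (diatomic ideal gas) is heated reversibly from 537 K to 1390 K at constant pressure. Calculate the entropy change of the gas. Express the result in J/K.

At constant pressure, ΔS = nC_p ln(T₂/T₁) with C_p = 7R/2 = 29.1 J mol⁻¹ K⁻¹.
ΔS = 5.62 × 29.1 × ln(1390/537) = 156 J/K.

ΔS = 156 J/K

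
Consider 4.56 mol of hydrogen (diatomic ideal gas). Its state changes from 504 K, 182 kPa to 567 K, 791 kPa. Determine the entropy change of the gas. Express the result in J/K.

ΔS = nC_p ln(T₂/T₁) − nR ln(P₂/P₁), with C_p = 7R/2 = 29.1 J mol⁻¹ K⁻¹ for a diatomic ideal gas.
ΔS = 4.56 × [29.1 × ln(567/504) − 8.314 × ln(791/182)] = -40.1 J/K.

ΔS = -40.1 J/K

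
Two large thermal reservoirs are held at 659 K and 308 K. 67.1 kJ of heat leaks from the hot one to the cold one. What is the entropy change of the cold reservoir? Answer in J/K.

ΔS_cold = 218 J/K

The cold reservoir gains heat Q, so ΔS_cold = +Q/T_C = 67100/308 = 218 J/K.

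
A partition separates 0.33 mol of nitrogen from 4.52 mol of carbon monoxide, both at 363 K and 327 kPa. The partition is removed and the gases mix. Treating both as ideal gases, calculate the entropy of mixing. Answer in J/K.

Mole fractions: x_A = 0.33/4.85 = 0.068, x_B = 0.932.
ΔS_mix = −R(n_A ln x_A + n_B ln x_B) = −8.314 × (0.33 ln 0.068 + 4.52 ln 0.932) = 10 J/K.

ΔS_mix = 10 J/K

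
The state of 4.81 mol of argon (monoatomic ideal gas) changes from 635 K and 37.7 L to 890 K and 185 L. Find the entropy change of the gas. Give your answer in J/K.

Entropy is a state function: ΔS = nC_V ln(T₂/T₁) + nR ln(V₂/V₁), with C_V = 3R/2 = 12.47 J mol⁻¹ K⁻¹ for a monoatomic ideal gas.
ΔS = 4.81 × [12.47 × ln(890/635) + 8.314 × ln(185/37.7)] = 83.9 J/K.

ΔS = 83.9 J/K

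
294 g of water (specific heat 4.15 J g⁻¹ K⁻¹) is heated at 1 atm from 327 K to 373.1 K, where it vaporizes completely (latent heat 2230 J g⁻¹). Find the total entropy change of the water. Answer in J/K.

Warming step: ΔS₁ = m c ln(T_tr/T_i) = 294 × 4.15 × ln(373.1/327) = 160.9 J/K.
Phase change: ΔS₂ = +mL/T_tr = 294 × 2230 / 373.1 = 1757 J/K.
ΔS_total = (160.9) + (1757) = 1920 J/K.

ΔS = 1920 J/K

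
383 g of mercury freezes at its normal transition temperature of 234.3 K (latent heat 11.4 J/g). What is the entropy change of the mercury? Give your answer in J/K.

Heat released by the substance: Q = −mL = −383 × 11.4 = −4366.2 J.
At constant T, ΔS = Q_rev/T = −4366.2 / 234.3 = -18.6 J/K.

ΔS = -18.6 J/K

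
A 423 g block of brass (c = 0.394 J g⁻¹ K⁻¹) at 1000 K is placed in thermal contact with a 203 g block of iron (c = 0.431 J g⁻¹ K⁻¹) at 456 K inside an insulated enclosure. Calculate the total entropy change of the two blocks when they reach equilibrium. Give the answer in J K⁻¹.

Energy balance: T_f = (m₁c₁T₁ + m₂c₂T₂)/(m₁c₁ + m₂c₂) = 812.73 K.
ΔS₁ = m₁c₁ ln(T_f/T₁) = 166.662 × ln(812.73/1000) = -34.56 J/K.
ΔS₂ = m₂c₂ ln(T_f/T₂) = 87.493 × ln(812.73/456) = 50.56 J/K.
ΔS_total = -34.56 + 50.56 = 16 J/K.

ΔS_total = 16 J/K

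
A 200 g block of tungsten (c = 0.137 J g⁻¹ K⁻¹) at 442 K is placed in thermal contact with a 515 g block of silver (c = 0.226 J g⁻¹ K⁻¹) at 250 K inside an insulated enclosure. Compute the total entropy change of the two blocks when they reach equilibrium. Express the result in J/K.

Energy balance: T_f = (m₁c₁T₁ + m₂c₂T₂)/(m₁c₁ + m₂c₂) = 286.59 K.
ΔS₁ = m₁c₁ ln(T_f/T₁) = 27.4 × ln(286.59/442) = -11.8716 J/K.
ΔS₂ = m₂c₂ ln(T_f/T₂) = 116.39 × ln(286.59/250) = 15.8966 J/K.
ΔS_total = -11.8716 + 15.8966 = 4.02 J/K.

ΔS_total = 4.02 J/K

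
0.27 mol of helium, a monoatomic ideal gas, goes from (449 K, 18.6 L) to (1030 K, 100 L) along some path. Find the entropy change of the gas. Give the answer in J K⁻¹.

ΔS = 6.57 J/K

Entropy is a state function: ΔS = nC_V ln(T₂/T₁) + nR ln(V₂/V₁), with C_V = 3R/2 = 12.47 J mol⁻¹ K⁻¹ for a monoatomic ideal gas.
ΔS = 0.27 × [12.47 × ln(1030/449) + 8.314 × ln(100/18.6)] = 6.57 J/K.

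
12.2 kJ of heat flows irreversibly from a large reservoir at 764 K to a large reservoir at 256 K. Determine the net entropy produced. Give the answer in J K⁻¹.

ΔS_hot = −Q/T_H = −12200/764 = -15.97 J/K and ΔS_cold = +Q/T_C = 12200/256 = 47.66 J/K.
ΔS_total = -15.97 + 47.66 = 31.7 J/K, positive as the second law requires.

ΔS_total = 31.7 J/K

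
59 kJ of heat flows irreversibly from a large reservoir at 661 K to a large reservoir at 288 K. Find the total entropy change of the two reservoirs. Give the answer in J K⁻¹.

ΔS_hot = −Q/T_H = −59000/661 = -89.26 J/K and ΔS_cold = +Q/T_C = 59000/288 = 204.9 J/K.
ΔS_total = -89.26 + 204.9 = 116 J/K, positive as the second law requires.

ΔS_total = 116 J/K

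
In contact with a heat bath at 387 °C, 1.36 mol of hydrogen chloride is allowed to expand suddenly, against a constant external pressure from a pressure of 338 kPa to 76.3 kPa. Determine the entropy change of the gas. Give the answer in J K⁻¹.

ΔS_gas = 16.8 J/K

Entropy is a state function, so ΔS_gas depends only on the end states.
For an isothermal ideal gas ΔS_gas = nR ln(P₁/P₂) = 1.36 × 8.314 × ln(338/76.3) = 16.8 J/K.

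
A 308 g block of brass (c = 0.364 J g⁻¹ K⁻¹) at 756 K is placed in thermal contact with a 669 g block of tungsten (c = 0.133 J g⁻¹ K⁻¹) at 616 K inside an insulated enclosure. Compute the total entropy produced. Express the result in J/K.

ΔS_total = 1.03 J/K

Energy balance: T_f = (m₁c₁T₁ + m₂c₂T₂)/(m₁c₁ + m₂c₂) = 694.05 K.
ΔS₁ = m₁c₁ ln(T_f/T₁) = 112.112 × ln(694.05/756) = -9.585 J/K.
ΔS₂ = m₂c₂ ln(T_f/T₂) = 88.977 × ln(694.05/616) = 10.62 J/K.
ΔS_total = -9.585 + 10.62 = 1.03 J/K.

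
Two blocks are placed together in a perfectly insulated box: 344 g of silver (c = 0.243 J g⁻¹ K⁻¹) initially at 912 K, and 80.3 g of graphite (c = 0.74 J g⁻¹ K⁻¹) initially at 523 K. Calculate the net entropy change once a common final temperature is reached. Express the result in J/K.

Energy balance: T_f = (m₁c₁T₁ + m₂c₂T₂)/(m₁c₁ + m₂c₂) = 750.37 K.
ΔS₁ = m₁c₁ ln(T_f/T₁) = 83.592 × ln(750.37/912) = -16.31 J/K.
ΔS₂ = m₂c₂ ln(T_f/T₂) = 59.422 × ln(750.37/523) = 21.45 J/K.
ΔS_total = -16.31 + 21.45 = 5.14 J/K.

ΔS_total = 5.14 J/K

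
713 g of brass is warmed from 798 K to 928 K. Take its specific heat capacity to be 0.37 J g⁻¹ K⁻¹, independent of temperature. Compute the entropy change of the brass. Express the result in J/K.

ΔS = 39.8 J/K

ΔS = ∫dQ_rev/T = m c ln(T₂/T₁) = 713 × 0.37 × ln(928/798) = 39.8 J/K.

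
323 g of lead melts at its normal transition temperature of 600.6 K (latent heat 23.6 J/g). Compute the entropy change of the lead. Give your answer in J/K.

Heat absorbed by the substance: Q = mL = 323 × 23.6 = 7622.8 J.
At constant T, ΔS = Q_rev/T = 7622.8 / 600.6 = 12.7 J/K.

ΔS = 12.7 J/K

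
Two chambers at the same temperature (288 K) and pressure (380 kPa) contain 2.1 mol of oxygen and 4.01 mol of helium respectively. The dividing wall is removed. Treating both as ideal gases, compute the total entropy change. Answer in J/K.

Mole fractions: x_A = 2.1/6.11 = 0.344, x_B = 0.656.
ΔS_mix = −R(n_A ln x_A + n_B ln x_B) = −8.314 × (2.1 ln 0.344 + 4.01 ln 0.656) = 32.7 J/K.

ΔS_mix = 32.7 J/K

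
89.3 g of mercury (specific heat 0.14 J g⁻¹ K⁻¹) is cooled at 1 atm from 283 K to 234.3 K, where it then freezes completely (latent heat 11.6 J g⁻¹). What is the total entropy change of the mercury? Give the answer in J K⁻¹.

Cooling step: ΔS₁ = m c ln(T_tr/T_i) = 89.3 × 0.14 × ln(234.3/283) = -2.361 J/K.
Phase change: ΔS₂ = −mL/T_tr = −89.3 × 11.6 / 234.3 = -4.421 J/K.
ΔS_total = (-2.361) + (-4.421) = -6.78 J/K.

ΔS = -6.78 J/K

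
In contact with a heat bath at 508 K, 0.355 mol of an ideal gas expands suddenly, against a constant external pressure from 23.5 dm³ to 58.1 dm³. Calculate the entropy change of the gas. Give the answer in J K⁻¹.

ΔS_gas = 2.67 J/K

Entropy is a state function, so ΔS_gas depends only on the end states.
For an isothermal ideal gas ΔS_gas = nR ln(V₂/V₁) = 0.355 × 8.314 × ln(58.1/23.5) = 2.67 J/K.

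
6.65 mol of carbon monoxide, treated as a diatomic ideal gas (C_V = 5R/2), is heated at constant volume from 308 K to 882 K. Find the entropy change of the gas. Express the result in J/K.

ΔS = 145 J/K

At constant volume, ΔS = nC_V ln(T₂/T₁) with C_V = 5R/2 = 20.79 J mol⁻¹ K⁻¹.
ΔS = 6.65 × 20.79 × ln(882/308) = 145 J/K.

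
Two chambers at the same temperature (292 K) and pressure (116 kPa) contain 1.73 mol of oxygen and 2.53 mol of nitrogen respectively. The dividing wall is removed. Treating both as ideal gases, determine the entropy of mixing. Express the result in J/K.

ΔS_mix = 23.9 J/K

Mole fractions: x_A = 1.73/4.26 = 0.406, x_B = 0.594.
ΔS_mix = −R(n_A ln x_A + n_B ln x_B) = −8.314 × (1.73 ln 0.406 + 2.53 ln 0.594) = 23.9 J/K.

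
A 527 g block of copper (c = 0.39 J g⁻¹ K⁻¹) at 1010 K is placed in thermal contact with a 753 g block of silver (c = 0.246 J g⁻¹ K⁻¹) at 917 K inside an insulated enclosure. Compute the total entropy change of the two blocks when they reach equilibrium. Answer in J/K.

Energy balance: T_f = (m₁c₁T₁ + m₂c₂T₂)/(m₁c₁ + m₂c₂) = 965.91 K.
ΔS₁ = m₁c₁ ln(T_f/T₁) = 205.53 × ln(965.91/1010) = -9.1728 J/K.
ΔS₂ = m₂c₂ ln(T_f/T₂) = 185.238 × ln(965.91/917) = 9.6265 J/K.
ΔS_total = -9.1728 + 9.6265 = 0.454 J/K.

ΔS_total = 0.454 J/K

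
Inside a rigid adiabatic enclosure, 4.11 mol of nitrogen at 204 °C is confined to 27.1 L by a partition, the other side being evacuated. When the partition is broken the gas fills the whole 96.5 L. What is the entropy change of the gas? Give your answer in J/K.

For an ideal gas in free expansion Q = 0 and W = 0, so T is unchanged.
Entropy is a state function; using a reversible isothermal path, ΔS_gas = nR ln(V₂/V₁) = 4.11 × 8.314 × ln(96.5/27.1) = 43.4 J/K.

ΔS_gas = 43.4 J/K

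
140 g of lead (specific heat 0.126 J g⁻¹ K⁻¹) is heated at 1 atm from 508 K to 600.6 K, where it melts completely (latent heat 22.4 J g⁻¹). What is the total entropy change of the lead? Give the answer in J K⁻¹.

ΔS = 8.18 J/K

Warming step: ΔS₁ = m c ln(T_tr/T_i) = 140 × 0.126 × ln(600.6/508) = 2.954 J/K.
Phase change: ΔS₂ = +mL/T_tr = 140 × 22.4 / 600.6 = 5.221 J/K.
ΔS_total = (2.954) + (5.221) = 8.18 J/K.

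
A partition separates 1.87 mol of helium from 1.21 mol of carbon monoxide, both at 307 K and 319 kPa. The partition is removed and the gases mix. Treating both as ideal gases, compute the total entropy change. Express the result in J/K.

ΔS_mix = 17.2 J/K

Mole fractions: x_A = 1.87/3.08 = 0.607, x_B = 0.393.
ΔS_mix = −R(n_A ln x_A + n_B ln x_B) = −8.314 × (1.87 ln 0.607 + 1.21 ln 0.393) = 17.2 J/K.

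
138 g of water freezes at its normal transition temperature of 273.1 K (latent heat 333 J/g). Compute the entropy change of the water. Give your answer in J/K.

ΔS = -168 J/K

Heat released by the substance: Q = −mL = −138 × 333 = −45954 J.
At constant T, ΔS = Q_rev/T = −45954 / 273.1 = -168 J/K.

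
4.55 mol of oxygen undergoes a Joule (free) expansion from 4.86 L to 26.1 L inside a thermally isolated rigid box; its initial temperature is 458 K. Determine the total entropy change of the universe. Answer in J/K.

ΔS_universe = 63.6 J/K

For an ideal gas in free expansion Q = 0 and W = 0, so T is unchanged.
Entropy is a state function; using a reversible isothermal path, ΔS_gas = nR ln(V₂/V₁) = 4.55 × 8.314 × ln(26.1/4.86) = 63.6 J/K.
The insulated surroundings exchange no heat, so ΔS_surr = 0 and ΔS_universe = ΔS_gas.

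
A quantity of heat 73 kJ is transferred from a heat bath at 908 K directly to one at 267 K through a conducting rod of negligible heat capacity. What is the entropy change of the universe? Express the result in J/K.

ΔS_total = 193 J/K

ΔS_hot = −Q/T_H = −73000/908 = -80.4 J/K and ΔS_cold = +Q/T_C = 73000/267 = 273.4 J/K.
ΔS_total = -80.4 + 273.4 = 193 J/K, positive as the second law requires.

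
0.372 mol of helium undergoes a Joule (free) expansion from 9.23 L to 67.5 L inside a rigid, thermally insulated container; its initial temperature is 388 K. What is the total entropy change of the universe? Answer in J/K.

ΔS_universe = 6.15 J/K

No heat is exchanged and no work is done, so the ideal-gas temperature stays constant.
Entropy is a state function; using a reversible isothermal path, ΔS_gas = nR ln(V₂/V₁) = 0.372 × 8.314 × ln(67.5/9.23) = 6.15 J/K.
The insulated surroundings exchange no heat, so ΔS_surr = 0 and ΔS_universe = ΔS_gas.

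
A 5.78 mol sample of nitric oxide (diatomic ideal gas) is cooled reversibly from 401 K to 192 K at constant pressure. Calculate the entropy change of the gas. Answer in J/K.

At constant pressure, ΔS = nC_p ln(T₂/T₁) with C_p = 7R/2 = 29.1 J mol⁻¹ K⁻¹.
ΔS = 5.78 × 29.1 × ln(192/401) = -124 J/K.

ΔS = -124 J/K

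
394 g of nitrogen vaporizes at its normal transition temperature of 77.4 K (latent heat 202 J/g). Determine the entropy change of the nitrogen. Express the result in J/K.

ΔS = 1030 J/K

Heat absorbed by the substance: Q = mL = 394 × 202 = 79588 J.
At constant T, ΔS = Q_rev/T = 79588 / 77.4 = 1030 J/K.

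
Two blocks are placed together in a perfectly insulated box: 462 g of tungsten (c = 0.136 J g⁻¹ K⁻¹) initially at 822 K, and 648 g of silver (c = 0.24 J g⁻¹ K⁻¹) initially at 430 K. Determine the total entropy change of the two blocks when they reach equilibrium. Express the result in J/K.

Energy balance: T_f = (m₁c₁T₁ + m₂c₂T₂)/(m₁c₁ + m₂c₂) = 542.8 K.
ΔS₁ = m₁c₁ ln(T_f/T₁) = 62.832 × ln(542.8/822) = -26.075 J/K.
ΔS₂ = m₂c₂ ln(T_f/T₂) = 155.52 × ln(542.8/430) = 36.229 J/K.
ΔS_total = -26.075 + 36.229 = 10.2 J/K.

ΔS_total = 10.2 J/K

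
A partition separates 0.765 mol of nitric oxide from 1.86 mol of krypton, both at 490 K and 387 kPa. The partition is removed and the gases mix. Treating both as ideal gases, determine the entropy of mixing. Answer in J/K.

Mole fractions: x_A = 0.765/2.62 = 0.291, x_B = 0.709.
ΔS_mix = −R(n_A ln x_A + n_B ln x_B) = −8.314 × (0.765 ln 0.291 + 1.86 ln 0.709) = 13.2 J/K.

ΔS_mix = 13.2 J/K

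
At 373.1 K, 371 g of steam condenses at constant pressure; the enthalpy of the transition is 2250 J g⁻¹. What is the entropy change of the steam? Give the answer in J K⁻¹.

ΔS = -2240 J/K

Heat released by the substance: Q = −mL = −371 × 2250 = −834750 J.
At constant T, ΔS = Q_rev/T = −834750 / 373.1 = -2240 J/K.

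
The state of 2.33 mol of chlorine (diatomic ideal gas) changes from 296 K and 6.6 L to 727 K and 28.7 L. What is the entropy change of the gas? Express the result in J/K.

Entropy is a state function: ΔS = nC_V ln(T₂/T₁) + nR ln(V₂/V₁), with C_V = 5R/2 = 20.79 J mol⁻¹ K⁻¹ for a diatomic ideal gas.
ΔS = 2.33 × [20.79 × ln(727/296) + 8.314 × ln(28.7/6.6)] = 72 J/K.

ΔS = 72 J/K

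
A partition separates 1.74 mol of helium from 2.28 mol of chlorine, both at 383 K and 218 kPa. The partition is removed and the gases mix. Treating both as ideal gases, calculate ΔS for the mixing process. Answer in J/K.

Mole fractions: x_A = 1.74/4.02 = 0.433, x_B = 0.567.
ΔS_mix = −R(n_A ln x_A + n_B ln x_B) = −8.314 × (1.74 ln 0.433 + 2.28 ln 0.567) = 22.9 J/K.

ΔS_mix = 22.9 J/K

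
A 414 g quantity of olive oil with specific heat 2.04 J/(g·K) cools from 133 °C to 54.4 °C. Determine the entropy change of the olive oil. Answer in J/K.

ΔS = -182 J/K

In kelvin: T₁ = 406.15 K, T₂ = 327.55 K. ΔS = ∫dQ_rev/T = m c ln(T₂/T₁) = 414 × 2.04 × ln(327.55/406.15) = -182 J/K.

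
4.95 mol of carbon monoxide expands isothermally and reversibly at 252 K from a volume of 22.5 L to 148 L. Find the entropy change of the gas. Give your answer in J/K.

ΔS_gas = 77.5 J/K

For an isothermal ideal gas ΔS_gas = nR ln(V₂/V₁) = 4.95 × 8.314 × ln(148/22.5) = 77.5 J/K.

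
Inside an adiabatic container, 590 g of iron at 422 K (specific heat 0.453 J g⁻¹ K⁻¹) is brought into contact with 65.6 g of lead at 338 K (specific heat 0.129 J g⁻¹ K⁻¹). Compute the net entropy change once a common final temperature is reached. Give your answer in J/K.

ΔS_total = 0.189 J/K

Energy balance: T_f = (m₁c₁T₁ + m₂c₂T₂)/(m₁c₁ + m₂c₂) = 419.42 K.
ΔS₁ = m₁c₁ ln(T_f/T₁) = 267.27 × ln(419.42/422) = -1.6378 J/K.
ΔS₂ = m₂c₂ ln(T_f/T₂) = 8.4624 × ln(419.42/338) = 1.8265 J/K.
ΔS_total = -1.6378 + 1.8265 = 0.189 J/K.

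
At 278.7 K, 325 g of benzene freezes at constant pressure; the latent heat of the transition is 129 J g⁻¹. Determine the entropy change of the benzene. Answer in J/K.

Heat released by the substance: Q = −mL = −325 × 129 = −41925 J.
At constant T, ΔS = Q_rev/T = −41925 / 278.7 = -150 J/K.

ΔS = -150 J/K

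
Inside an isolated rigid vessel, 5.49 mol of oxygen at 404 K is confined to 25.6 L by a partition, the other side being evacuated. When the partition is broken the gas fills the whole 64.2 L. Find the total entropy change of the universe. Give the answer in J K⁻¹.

No heat is exchanged and no work is done, so the ideal-gas temperature stays constant.
Entropy is a state function; using a reversible isothermal path, ΔS_gas = nR ln(V₂/V₁) = 5.49 × 8.314 × ln(64.2/25.6) = 42 J/K.
The insulated surroundings exchange no heat, so ΔS_surr = 0 and ΔS_universe = ΔS_gas.

ΔS_universe = 42 J/K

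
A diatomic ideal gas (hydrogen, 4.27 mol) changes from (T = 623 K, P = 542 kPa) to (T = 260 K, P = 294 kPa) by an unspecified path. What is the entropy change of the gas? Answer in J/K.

ΔS = -86.9 J/K

ΔS = nC_p ln(T₂/T₁) − nR ln(P₂/P₁), with C_p = 7R/2 = 29.1 J mol⁻¹ K⁻¹ for a diatomic ideal gas.
ΔS = 4.27 × [29.1 × ln(260/623) − 8.314 × ln(294/542)] = -86.9 J/K.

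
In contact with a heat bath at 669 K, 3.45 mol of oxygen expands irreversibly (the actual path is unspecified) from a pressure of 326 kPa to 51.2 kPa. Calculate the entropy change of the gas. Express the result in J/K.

ΔS_gas = 53.1 J/K

Entropy is a state function, so ΔS_gas depends only on the end states.
For an isothermal ideal gas ΔS_gas = nR ln(P₁/P₂) = 3.45 × 8.314 × ln(326/51.2) = 53.1 J/K.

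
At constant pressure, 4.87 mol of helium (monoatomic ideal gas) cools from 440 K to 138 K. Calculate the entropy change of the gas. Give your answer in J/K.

ΔS = -117 J/K

At constant pressure, ΔS = nC_p ln(T₂/T₁) with C_p = 5R/2 = 20.79 J mol⁻¹ K⁻¹.
ΔS = 4.87 × 20.79 × ln(138/440) = -117 J/K.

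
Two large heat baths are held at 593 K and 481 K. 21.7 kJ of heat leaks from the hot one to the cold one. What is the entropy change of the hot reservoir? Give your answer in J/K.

The hot reservoir loses heat Q, so ΔS_hot = −Q/T_H = −21700/593 = -36.6 J/K.

ΔS_hot = -36.6 J/K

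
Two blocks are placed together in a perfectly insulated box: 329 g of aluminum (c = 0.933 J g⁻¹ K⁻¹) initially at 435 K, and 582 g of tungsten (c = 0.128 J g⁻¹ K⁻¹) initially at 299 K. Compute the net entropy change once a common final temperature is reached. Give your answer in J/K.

Energy balance: T_f = (m₁c₁T₁ + m₂c₂T₂)/(m₁c₁ + m₂c₂) = 408.44 K.
ΔS₁ = m₁c₁ ln(T_f/T₁) = 306.957 × ln(408.44/435) = -19.34 J/K.
ΔS₂ = m₂c₂ ln(T_f/T₂) = 74.496 × ln(408.44/299) = 23.24 J/K.
ΔS_total = -19.34 + 23.24 = 3.9 J/K.

ΔS_total = 3.9 J/K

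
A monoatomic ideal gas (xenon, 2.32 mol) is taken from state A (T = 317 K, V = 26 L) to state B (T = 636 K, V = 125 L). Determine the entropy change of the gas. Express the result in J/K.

Entropy is a state function: ΔS = nC_V ln(T₂/T₁) + nR ln(V₂/V₁), with C_V = 3R/2 = 12.47 J mol⁻¹ K⁻¹ for a monoatomic ideal gas.
ΔS = 2.32 × [12.47 × ln(636/317) + 8.314 × ln(125/26)] = 50.4 J/K.

ΔS = 50.4 J/K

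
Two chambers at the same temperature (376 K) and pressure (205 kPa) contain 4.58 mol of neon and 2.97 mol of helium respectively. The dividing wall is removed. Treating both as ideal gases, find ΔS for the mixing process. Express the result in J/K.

ΔS_mix = 42.1 J/K

Mole fractions: x_A = 4.58/7.55 = 0.607, x_B = 0.393.
ΔS_mix = −R(n_A ln x_A + n_B ln x_B) = −8.314 × (4.58 ln 0.607 + 2.97 ln 0.393) = 42.1 J/K.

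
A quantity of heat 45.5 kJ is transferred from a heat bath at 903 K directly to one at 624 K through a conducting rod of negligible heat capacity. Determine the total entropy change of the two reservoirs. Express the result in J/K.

ΔS_total = 22.5 J/K

ΔS_hot = −Q/T_H = −45500/903 = -50.39 J/K and ΔS_cold = +Q/T_C = 45500/624 = 72.92 J/K.
ΔS_total = -50.39 + 72.92 = 22.5 J/K, positive as the second law requires.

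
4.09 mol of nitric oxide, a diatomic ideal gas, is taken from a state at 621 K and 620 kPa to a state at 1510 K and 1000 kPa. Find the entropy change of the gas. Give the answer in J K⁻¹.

ΔS = 89.5 J/K

ΔS = nC_p ln(T₂/T₁) − nR ln(P₂/P₁), with C_p = 7R/2 = 29.1 J mol⁻¹ K⁻¹ for a diatomic ideal gas.
ΔS = 4.09 × [29.1 × ln(1510/621) − 8.314 × ln(1000/620)] = 89.5 J/K.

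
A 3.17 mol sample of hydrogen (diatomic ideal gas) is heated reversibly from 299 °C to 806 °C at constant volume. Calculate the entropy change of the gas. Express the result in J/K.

ΔS = 41.8 J/K

In kelvin: T₁ = 572.15 K, T₂ = 1079.15 K. At constant volume, ΔS = nC_V ln(T₂/T₁) with C_V = 5R/2 = 20.79 J mol⁻¹ K⁻¹.
ΔS = 3.17 × 20.79 × ln(1079.15/572.15) = 41.8 J/K.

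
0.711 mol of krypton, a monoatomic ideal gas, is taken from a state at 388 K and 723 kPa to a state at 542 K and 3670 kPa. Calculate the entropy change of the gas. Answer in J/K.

ΔS = nC_p ln(T₂/T₁) − nR ln(P₂/P₁), with C_p = 5R/2 = 20.79 J mol⁻¹ K⁻¹ for a monoatomic ideal gas.
ΔS = 0.711 × [20.79 × ln(542/388) − 8.314 × ln(3670/723)] = -4.66 J/K.

ΔS = -4.66 J/K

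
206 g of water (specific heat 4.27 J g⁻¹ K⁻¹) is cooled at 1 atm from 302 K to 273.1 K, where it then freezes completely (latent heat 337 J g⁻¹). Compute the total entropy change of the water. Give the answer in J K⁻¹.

ΔS = -343 J/K

Cooling step: ΔS₁ = m c ln(T_tr/T_i) = 206 × 4.27 × ln(273.1/302) = -88.48 J/K.
Phase change: ΔS₂ = −mL/T_tr = −206 × 337 / 273.1 = -254.2 J/K.
ΔS_total = (-88.48) + (-254.2) = -343 J/K.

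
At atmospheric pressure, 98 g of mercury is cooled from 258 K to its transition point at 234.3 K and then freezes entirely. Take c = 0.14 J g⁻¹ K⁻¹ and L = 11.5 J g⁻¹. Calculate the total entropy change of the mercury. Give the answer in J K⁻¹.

Cooling step: ΔS₁ = m c ln(T_tr/T_i) = 98 × 0.14 × ln(234.3/258) = -1.322 J/K.
Phase change: ΔS₂ = −mL/T_tr = −98 × 11.5 / 234.3 = -4.81 J/K.
ΔS_total = (-1.322) + (-4.81) = -6.13 J/K.

ΔS = -6.13 J/K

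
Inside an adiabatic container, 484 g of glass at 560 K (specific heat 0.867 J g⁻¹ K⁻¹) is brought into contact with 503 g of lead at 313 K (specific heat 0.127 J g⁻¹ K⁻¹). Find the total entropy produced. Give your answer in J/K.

ΔS_total = 8.13 J/K

Energy balance: T_f = (m₁c₁T₁ + m₂c₂T₂)/(m₁c₁ + m₂c₂) = 527.37 K.
ΔS₁ = m₁c₁ ln(T_f/T₁) = 419.628 × ln(527.37/560) = -25.195 J/K.
ΔS₂ = m₂c₂ ln(T_f/T₂) = 63.881 × ln(527.37/313) = 33.326 J/K.
ΔS_total = -25.195 + 33.326 = 8.13 J/K.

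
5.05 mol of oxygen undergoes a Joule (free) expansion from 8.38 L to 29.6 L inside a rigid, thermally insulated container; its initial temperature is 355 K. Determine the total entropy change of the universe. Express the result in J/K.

ΔS_universe = 53 J/K

For an ideal gas in free expansion Q = 0 and W = 0, so T is unchanged.
Entropy is a state function; using a reversible isothermal path, ΔS_gas = nR ln(V₂/V₁) = 5.05 × 8.314 × ln(29.6/8.38) = 53 J/K.
The insulated surroundings exchange no heat, so ΔS_surr = 0 and ΔS_universe = ΔS_gas.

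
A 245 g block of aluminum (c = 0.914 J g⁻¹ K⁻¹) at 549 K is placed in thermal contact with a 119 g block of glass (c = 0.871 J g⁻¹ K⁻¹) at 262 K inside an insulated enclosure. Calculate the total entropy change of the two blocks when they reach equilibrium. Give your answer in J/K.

ΔS_total = 17.4 J/K

Energy balance: T_f = (m₁c₁T₁ + m₂c₂T₂)/(m₁c₁ + m₂c₂) = 458.19 K.
ΔS₁ = m₁c₁ ln(T_f/T₁) = 223.93 × ln(458.19/549) = -40.49 J/K.
ΔS₂ = m₂c₂ ln(T_f/T₂) = 103.649 × ln(458.19/262) = 57.93 J/K.
ΔS_total = -40.49 + 57.93 = 17.4 J/K.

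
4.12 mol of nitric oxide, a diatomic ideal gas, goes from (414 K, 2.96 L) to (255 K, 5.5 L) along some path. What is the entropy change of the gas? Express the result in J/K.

Entropy is a state function: ΔS = nC_V ln(T₂/T₁) + nR ln(V₂/V₁), with C_V = 5R/2 = 20.79 J mol⁻¹ K⁻¹ for a diatomic ideal gas.
ΔS = 4.12 × [20.79 × ln(255/414) + 8.314 × ln(5.5/2.96)] = -20.3 J/K.

ΔS = -20.3 J/K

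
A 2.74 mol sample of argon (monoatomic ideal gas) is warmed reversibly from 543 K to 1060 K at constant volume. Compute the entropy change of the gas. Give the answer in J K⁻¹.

ΔS = 22.9 J/K

At constant volume, ΔS = nC_V ln(T₂/T₁) with C_V = 3R/2 = 12.47 J mol⁻¹ K⁻¹.
ΔS = 2.74 × 12.47 × ln(1060/543) = 22.9 J/K.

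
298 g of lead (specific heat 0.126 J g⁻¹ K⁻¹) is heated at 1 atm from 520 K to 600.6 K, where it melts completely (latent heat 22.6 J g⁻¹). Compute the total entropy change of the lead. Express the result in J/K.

Warming step: ΔS₁ = m c ln(T_tr/T_i) = 298 × 0.126 × ln(600.6/520) = 5.411 J/K.
Phase change: ΔS₂ = +mL/T_tr = 298 × 22.6 / 600.6 = 11.21 J/K.
ΔS_total = (5.411) + (11.21) = 16.6 J/K.

ΔS = 16.6 J/K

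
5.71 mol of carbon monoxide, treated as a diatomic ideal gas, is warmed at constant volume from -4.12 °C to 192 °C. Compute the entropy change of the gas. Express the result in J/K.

ΔS = 65 J/K

In kelvin: T₁ = 269.03 K, T₂ = 465.15 K. At constant volume, ΔS = nC_V ln(T₂/T₁) with C_V = 5R/2 = 20.79 J mol⁻¹ K⁻¹.
ΔS = 5.71 × 20.79 × ln(465.15/269.03) = 65 J/K.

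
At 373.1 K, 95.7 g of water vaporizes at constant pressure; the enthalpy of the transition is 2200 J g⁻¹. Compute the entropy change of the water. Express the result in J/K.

Heat absorbed by the substance: Q = mL = 95.7 × 2200 = 210540 J.
At constant T, ΔS = Q_rev/T = 210540 / 373.1 = 564 J/K.

ΔS = 564 J/K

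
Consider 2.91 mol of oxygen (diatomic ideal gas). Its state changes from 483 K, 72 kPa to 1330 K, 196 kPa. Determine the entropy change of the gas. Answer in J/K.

ΔS = nC_p ln(T₂/T₁) − nR ln(P₂/P₁), with C_p = 7R/2 = 29.1 J mol⁻¹ K⁻¹ for a diatomic ideal gas.
ΔS = 2.91 × [29.1 × ln(1330/483) − 8.314 × ln(196/72)] = 61.5 J/K.

ΔS = 61.5 J/K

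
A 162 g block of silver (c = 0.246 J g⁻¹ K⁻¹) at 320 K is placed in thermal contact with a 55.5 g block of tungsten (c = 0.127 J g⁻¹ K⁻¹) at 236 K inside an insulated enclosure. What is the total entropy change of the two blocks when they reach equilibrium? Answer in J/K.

ΔS_total = 0.258 J/K

Energy balance: T_f = (m₁c₁T₁ + m₂c₂T₂)/(m₁c₁ + m₂c₂) = 307.38 K.
ΔS₁ = m₁c₁ ln(T_f/T₁) = 39.852 × ln(307.38/320) = -1.604 J/K.
ΔS₂ = m₂c₂ ln(T_f/T₂) = 7.0485 × ln(307.38/236) = 1.862 J/K.
ΔS_total = -1.604 + 1.862 = 0.258 J/K.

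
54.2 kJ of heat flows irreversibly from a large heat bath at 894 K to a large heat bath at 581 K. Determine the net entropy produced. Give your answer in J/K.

ΔS_hot = −Q/T_H = −54200/894 = -60.63 J/K and ΔS_cold = +Q/T_C = 54200/581 = 93.29 J/K.
ΔS_total = -60.63 + 93.29 = 32.7 J/K, positive as the second law requires.

ΔS_total = 32.7 J/K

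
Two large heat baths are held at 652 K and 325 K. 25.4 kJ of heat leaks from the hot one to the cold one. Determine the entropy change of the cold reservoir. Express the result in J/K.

ΔS_cold = 78.2 J/K

The cold reservoir gains heat Q, so ΔS_cold = +Q/T_C = 25400/325 = 78.2 J/K.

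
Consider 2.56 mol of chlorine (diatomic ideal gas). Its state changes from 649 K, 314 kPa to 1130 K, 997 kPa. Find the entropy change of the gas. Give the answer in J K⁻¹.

ΔS = 16.7 J/K

ΔS = nC_p ln(T₂/T₁) − nR ln(P₂/P₁), with C_p = 7R/2 = 29.1 J mol⁻¹ K⁻¹ for a diatomic ideal gas.
ΔS = 2.56 × [29.1 × ln(1130/649) − 8.314 × ln(997/314)] = 16.7 J/K.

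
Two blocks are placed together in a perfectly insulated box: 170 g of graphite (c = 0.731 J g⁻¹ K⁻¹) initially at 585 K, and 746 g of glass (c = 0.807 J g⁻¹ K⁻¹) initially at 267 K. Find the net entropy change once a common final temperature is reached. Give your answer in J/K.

Energy balance: T_f = (m₁c₁T₁ + m₂c₂T₂)/(m₁c₁ + m₂c₂) = 321.41 K.
ΔS₁ = m₁c₁ ln(T_f/T₁) = 124.27 × ln(321.41/585) = -74.424 J/K.
ΔS₂ = m₂c₂ ln(T_f/T₂) = 602.022 × ln(321.41/267) = 111.66 J/K.
ΔS_total = -74.424 + 111.66 = 37.2 J/K.

ΔS_total = 37.2 J/K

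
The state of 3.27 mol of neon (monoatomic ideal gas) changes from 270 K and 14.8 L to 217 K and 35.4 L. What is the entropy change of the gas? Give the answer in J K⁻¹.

Entropy is a state function: ΔS = nC_V ln(T₂/T₁) + nR ln(V₂/V₁), with C_V = 3R/2 = 12.47 J mol⁻¹ K⁻¹ for a monoatomic ideal gas.
ΔS = 3.27 × [12.47 × ln(217/270) + 8.314 × ln(35.4/14.8)] = 14.8 J/K.

ΔS = 14.8 J/K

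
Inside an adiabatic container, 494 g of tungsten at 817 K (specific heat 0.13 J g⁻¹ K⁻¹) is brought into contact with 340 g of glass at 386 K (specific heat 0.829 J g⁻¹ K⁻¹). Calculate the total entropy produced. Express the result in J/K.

Energy balance: T_f = (m₁c₁T₁ + m₂c₂T₂)/(m₁c₁ + m₂c₂) = 465.98 K.
ΔS₁ = m₁c₁ ln(T_f/T₁) = 64.22 × ln(465.98/817) = -36.06 J/K.
ΔS₂ = m₂c₂ ln(T_f/T₂) = 281.86 × ln(465.98/386) = 53.07 J/K.
ΔS_total = -36.06 + 53.07 = 17 J/K.

ΔS_total = 17 J/K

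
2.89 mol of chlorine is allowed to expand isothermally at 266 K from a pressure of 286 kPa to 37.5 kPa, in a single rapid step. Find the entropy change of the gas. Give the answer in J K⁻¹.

Entropy is a state function, so ΔS_gas depends only on the end states.
For an isothermal ideal gas ΔS_gas = nR ln(P₁/P₂) = 2.89 × 8.314 × ln(286/37.5) = 48.8 J/K.

ΔS_gas = 48.8 J/K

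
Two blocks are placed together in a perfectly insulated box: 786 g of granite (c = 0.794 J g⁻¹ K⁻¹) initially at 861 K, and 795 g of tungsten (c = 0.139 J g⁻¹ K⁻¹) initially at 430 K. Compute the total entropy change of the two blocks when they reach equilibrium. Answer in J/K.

ΔS_total = 19.2 J/K

Energy balance: T_f = (m₁c₁T₁ + m₂c₂T₂)/(m₁c₁ + m₂c₂) = 796.16 K.
ΔS₁ = m₁c₁ ln(T_f/T₁) = 624.084 × ln(796.16/861) = -48.86 J/K.
ΔS₂ = m₂c₂ ln(T_f/T₂) = 110.505 × ln(796.16/430) = 68.07 J/K.
ΔS_total = -48.86 + 68.07 = 19.2 J/K.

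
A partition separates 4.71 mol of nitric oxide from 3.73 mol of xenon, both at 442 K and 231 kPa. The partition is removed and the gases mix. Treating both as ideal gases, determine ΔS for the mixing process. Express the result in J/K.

Mole fractions: x_A = 4.71/8.44 = 0.558, x_B = 0.442.
ΔS_mix = −R(n_A ln x_A + n_B ln x_B) = −8.314 × (4.71 ln 0.558 + 3.73 ln 0.442) = 48.2 J/K.

ΔS_mix = 48.2 J/K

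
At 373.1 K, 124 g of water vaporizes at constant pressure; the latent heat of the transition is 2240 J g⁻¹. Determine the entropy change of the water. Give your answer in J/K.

ΔS = 744 J/K

Heat absorbed by the substance: Q = mL = 124 × 2240 = 277760 J.
At constant T, ΔS = Q_rev/T = 277760 / 373.1 = 744 J/K.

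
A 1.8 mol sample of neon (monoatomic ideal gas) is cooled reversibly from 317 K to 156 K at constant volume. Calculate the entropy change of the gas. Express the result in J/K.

At constant volume, ΔS = nC_V ln(T₂/T₁) with C_V = 3R/2 = 12.47 J mol⁻¹ K⁻¹.
ΔS = 1.8 × 12.47 × ln(156/317) = -15.9 J/K.

ΔS = -15.9 J/K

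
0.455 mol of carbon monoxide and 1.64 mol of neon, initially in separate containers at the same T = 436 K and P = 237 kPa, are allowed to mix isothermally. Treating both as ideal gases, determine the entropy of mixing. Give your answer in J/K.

Mole fractions: x_A = 0.455/2.09 = 0.217, x_B = 0.783.
ΔS_mix = −R(n_A ln x_A + n_B ln x_B) = −8.314 × (0.455 ln 0.217 + 1.64 ln 0.783) = 9.12 J/K.

ΔS_mix = 9.12 J/K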